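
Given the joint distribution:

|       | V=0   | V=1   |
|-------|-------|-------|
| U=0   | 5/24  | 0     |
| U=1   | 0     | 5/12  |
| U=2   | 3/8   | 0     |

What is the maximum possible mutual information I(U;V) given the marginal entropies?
The upper bound on mutual information is I(U;V) ≤ min(H(U), H(V)).

Marginal P(U) (row sums):
  P(U=0) = 5/24 + 0 = 5/24
  P(U=1) = 0 + 5/12 = 5/12
  P(U=2) = 3/8 + 0 = 3/8
Marginal P(V) (column sums):
  P(V=0) = 5/24 + 0 + 3/8 = 7/12
  P(V=1) = 0 + 5/12 + 0 = 5/12

H(U) = -[(5/24)·log₂(5/24) + (5/12)·log₂(5/12) + (3/8)·log₂(3/8)]
  = 0.4715 + 0.5263 + 0.5306
  = 1.5284 bits
H(V) = -[(7/12)·log₂(7/12) + (5/12)·log₂(5/12)]
  = 0.4536 + 0.5263
  = 0.9799 bits

Maximum possible I(U;V) = min(1.5284, 0.9799) = 0.9799 bits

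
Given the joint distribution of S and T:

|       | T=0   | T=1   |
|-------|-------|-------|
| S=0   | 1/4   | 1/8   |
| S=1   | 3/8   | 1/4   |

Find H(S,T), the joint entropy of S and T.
H(S,T) = -Σ P(S,T) log₂ P(S,T), summed over the non-zero cells:
H(S,T) = -[(1/4)·log₂(1/4) + (1/8)·log₂(1/8) + (3/8)·log₂(3/8) + (1/4)·log₂(1/4)]
  = 0.5000 + 0.3750 + 0.5306 + 0.5000
  = 1.9056 bits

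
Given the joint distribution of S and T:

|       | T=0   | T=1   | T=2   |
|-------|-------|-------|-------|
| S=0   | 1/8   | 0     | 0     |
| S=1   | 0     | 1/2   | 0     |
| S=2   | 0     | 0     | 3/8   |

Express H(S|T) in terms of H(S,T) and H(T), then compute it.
H(S|T) = H(S,T) - H(T)

Marginal P(T) (column sums):
  P(T=0) = 1/8 + 0 + 0 = 1/8
  P(T=1) = 0 + 1/2 + 0 = 1/2
  P(T=2) = 0 + 0 + 3/8 = 3/8

H(S,T) = -[(1/8)·log₂(1/8) + (1/2)·log₂(1/2) + (3/8)·log₂(3/8)]
  = 0.3750 + 0.5000 + 0.5306
  = 1.4056 bits
H(T) = -[(1/8)·log₂(1/8) + (1/2)·log₂(1/2) + (3/8)·log₂(3/8)]
  = 0.3750 + 0.5000 + 0.5306
  = 1.4056 bits

H(S|T) = 1.4056 - 1.4056 = 0.0000 bits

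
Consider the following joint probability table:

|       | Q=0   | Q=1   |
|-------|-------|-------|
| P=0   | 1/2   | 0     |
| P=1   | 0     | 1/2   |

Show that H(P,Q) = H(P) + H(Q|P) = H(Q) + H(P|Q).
Marginal P(P) (row sums):
  P(P=0) = 1/2 + 0 = 1/2
  P(P=1) = 0 + 1/2 = 1/2
Marginal P(Q) (column sums):
  P(Q=0) = 1/2 + 0 = 1/2
  P(Q=1) = 0 + 1/2 = 1/2

Decomposition 1: H(P) + H(Q|P)
H(P) = -[(1/2)·log₂(1/2) + (1/2)·log₂(1/2)]
  = 0.5000 + 0.5000
  = 1.0000 bits
H(Q|P) = -Σ P(P,Q)·log₂ P(Q|P), where P(Q|P) = P(P,Q) / P(P)
  (cells with P(P,Q) = 0 contribute 0)
  (P=0,Q=0): P(Q|P) = (1/2)/(1/2) = 1;  -(1/2)·log₂(1) = 0.0000
  (P=1,Q=1): P(Q|P) = (1/2)/(1/2) = 1;  -(1/2)·log₂(1) = 0.0000
H(Q|P) = 0.0000 + 0.0000
  = 0.0000 bits
H(P) + H(Q|P) = 1.0000 + 0.0000 = 1.0000 bits

Decomposition 2: H(Q) + H(P|Q)
H(Q) = -[(1/2)·log₂(1/2) + (1/2)·log₂(1/2)]
  = 0.5000 + 0.5000
  = 1.0000 bits
H(P|Q) = -Σ P(P,Q)·log₂ P(P|Q), where P(P|Q) = P(P,Q) / P(Q)
  (cells with P(P,Q) = 0 contribute 0)
  (P=0,Q=0): P(P|Q) = (1/2)/(1/2) = 1;  -(1/2)·log₂(1) = 0.0000
  (P=1,Q=1): P(P|Q) = (1/2)/(1/2) = 1;  -(1/2)·log₂(1) = 0.0000
H(P|Q) = 0.0000 + 0.0000
  = 0.0000 bits
H(Q) + H(P|Q) = 1.0000 + 0.0000 = 1.0000 bits

Direct computation of the joint entropy:
H(P,Q) = -[(1/2)·log₂(1/2) + (1/2)·log₂(1/2)]
  = 0.5000 + 0.5000
  = 1.0000 bits

All three agree: H(P,Q) = 1.0000 bits ✓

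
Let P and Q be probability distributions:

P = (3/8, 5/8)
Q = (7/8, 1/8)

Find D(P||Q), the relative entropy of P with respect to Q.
D(P||Q) = Σ P(i) log₂(P(i)/Q(i))
  i=0: (3/8) × log₂((3/8)/(7/8)) = (3/8) × log₂(3/7) = -0.4584
  i=1: (5/8) × log₂((5/8)/(1/8)) = (5/8) × log₂(5) = 1.4512
D(P||Q) = -0.4584 + 1.4512
  = 0.9928 bits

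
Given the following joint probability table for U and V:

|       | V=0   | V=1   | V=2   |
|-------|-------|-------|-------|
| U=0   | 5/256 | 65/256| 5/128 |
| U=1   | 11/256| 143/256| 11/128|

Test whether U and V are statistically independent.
Marginal P(U) (row sums):
  P(U=0) = 5/256 + 65/256 + 5/128 = 5/16
  P(U=1) = 11/256 + 143/256 + 11/128 = 11/16
Marginal P(V) (column sums):
  P(V=0) = 5/256 + 11/256 = 1/16
  P(V=1) = 65/256 + 143/256 = 13/16
  P(V=2) = 5/128 + 11/128 = 1/8

U and V are independent iff P(U=i,V=j) = P(U=i)·P(V=j) for every cell.
  P(U=0)·P(V=0) = 5/16 × 1/16 = 5/256 = P(U=0,V=0) ✓
  P(U=0)·P(V=1) = 5/16 × 13/16 = 65/256 = P(U=0,V=1) ✓
  P(U=0)·P(V=2) = 5/16 × 1/8 = 5/128 = P(U=0,V=2) ✓
  P(U=1)·P(V=0) = 11/16 × 1/16 = 11/256 = P(U=1,V=0) ✓
  P(U=1)·P(V=1) = 11/16 × 13/16 = 143/256 = P(U=1,V=1) ✓
  P(U=1)·P(V=2) = 11/16 × 1/8 = 11/128 = P(U=1,V=2) ✓

Yes, U and V are independent: every cell factors, so I(U;V) = 0 bits.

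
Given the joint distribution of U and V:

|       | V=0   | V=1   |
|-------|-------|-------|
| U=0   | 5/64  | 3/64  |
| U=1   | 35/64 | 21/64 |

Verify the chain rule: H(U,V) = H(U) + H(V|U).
Left side:
H(U,V) = -[(5/64)·log₂(5/64) + (3/64)·log₂(3/64) + (35/64)·log₂(35/64) + (21/64)·log₂(21/64)]
  = 0.2873 + 0.2070 + 0.4762 + 0.5275
  = 1.4980 bits

Right side:
Marginal P(U) (row sums):
  P(U=0) = 5/64 + 3/64 = 1/8
  P(U=1) = 35/64 + 21/64 = 7/8
H(U) = -[(1/8)·log₂(1/8) + (7/8)·log₂(7/8)]
  = 0.3750 + 0.1686
  = 0.5436 bits
H(V|U) = -Σ P(U,V)·log₂ P(V|U), where P(V|U) = P(U,V) / P(U)
  (U=0,V=0): P(V|U) = (5/64)/(1/8) = 5/8;  -(5/64)·log₂(5/8) = 0.0530
  (U=0,V=1): P(V|U) = (3/64)/(1/8) = 3/8;  -(3/64)·log₂(3/8) = 0.0663
  (U=1,V=0): P(V|U) = (35/64)/(7/8) = 5/8;  -(35/64)·log₂(5/8) = 0.3708
  (U=1,V=1): P(V|U) = (21/64)/(7/8) = 3/8;  -(21/64)·log₂(3/8) = 0.4643
H(V|U) = 0.0530 + 0.0663 + 0.3708 + 0.4643
  = 0.9544 bits
H(U) + H(V|U) = 0.5436 + 0.9544 = 1.4980 bits

Both sides equal 1.4980 bits, so the chain rule holds ✓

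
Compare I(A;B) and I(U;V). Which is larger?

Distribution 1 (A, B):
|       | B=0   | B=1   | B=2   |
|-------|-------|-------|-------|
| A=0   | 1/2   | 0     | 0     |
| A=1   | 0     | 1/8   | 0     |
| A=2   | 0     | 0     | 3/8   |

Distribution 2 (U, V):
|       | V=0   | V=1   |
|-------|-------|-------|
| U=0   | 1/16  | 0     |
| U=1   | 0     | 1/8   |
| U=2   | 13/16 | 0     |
Distribution 1 (A, B):
Marginal P(A) (row sums):
  P(A=0) = 1/2 + 0 + 0 = 1/2
  P(A=1) = 0 + 1/8 + 0 = 1/8
  P(A=2) = 0 + 0 + 3/8 = 3/8
Marginal P(B) (column sums):
  P(B=0) = 1/2 + 0 + 0 = 1/2
  P(B=1) = 0 + 1/8 + 0 = 1/8
  P(B=2) = 0 + 0 + 3/8 = 3/8

H(A) = -[(1/2)·log₂(1/2) + (1/8)·log₂(1/8) + (3/8)·log₂(3/8)]
  = 0.5000 + 0.3750 + 0.5306
  = 1.4056 bits
H(B) = -[(1/2)·log₂(1/2) + (1/8)·log₂(1/8) + (3/8)·log₂(3/8)]
  = 0.5000 + 0.3750 + 0.5306
  = 1.4056 bits
H(A,B) = -[(1/2)·log₂(1/2) + (1/8)·log₂(1/8) + (3/8)·log₂(3/8)]
  = 0.5000 + 0.3750 + 0.5306
  = 1.4056 bits

I(A;B) = H(A) + H(B) - H(A,B)
  = 1.4056 + 1.4056 - 1.4056
  = 1.4056 bits

Distribution 2 (U, V):
Marginal P(U) (row sums):
  P(U=0) = 1/16 + 0 = 1/16
  P(U=1) = 0 + 1/8 = 1/8
  P(U=2) = 13/16 + 0 = 13/16
Marginal P(V) (column sums):
  P(V=0) = 1/16 + 0 + 13/16 = 7/8
  P(V=1) = 0 + 1/8 + 0 = 1/8

H(U) = -[(1/16)·log₂(1/16) + (1/8)·log₂(1/8) + (13/16)·log₂(13/16)]
  = 0.2500 + 0.3750 + 0.2434
  = 0.8684 bits
H(V) = -[(7/8)·log₂(7/8) + (1/8)·log₂(1/8)]
  = 0.1686 + 0.3750
  = 0.5436 bits
H(U,V) = -[(1/16)·log₂(1/16) + (1/8)·log₂(1/8) + (13/16)·log₂(13/16)]
  = 0.2500 + 0.3750 + 0.2434
  = 0.8684 bits

I(U;V) = H(U) + H(V) - H(U,V)
  = 0.8684 + 0.5436 - 0.8684
  = 0.5436 bits

I(A;B) = 1.4056 bits > I(U;V) = 0.5436 bits, so (A, B) has the higher mutual information (stronger dependence).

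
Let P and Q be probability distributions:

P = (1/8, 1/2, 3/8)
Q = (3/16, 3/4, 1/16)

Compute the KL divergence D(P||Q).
D(P||Q) = Σ P(i) log₂(P(i)/Q(i))
  i=0: (1/8) × log₂((1/8)/(3/16)) = (1/8) × log₂(2/3) = -0.0731
  i=1: (1/2) × log₂((1/2)/(3/4)) = (1/2) × log₂(2/3) = -0.2925
  i=2: (3/8) × log₂((3/8)/(1/16)) = (3/8) × log₂(6) = 0.9694
D(P||Q) = -0.0731 - 0.2925 + 0.9694
  = 0.6038 bits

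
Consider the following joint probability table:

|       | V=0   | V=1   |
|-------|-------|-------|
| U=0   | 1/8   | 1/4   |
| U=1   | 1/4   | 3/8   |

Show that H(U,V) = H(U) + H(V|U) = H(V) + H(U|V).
Marginal P(U) (row sums):
  P(U=0) = 1/8 + 1/4 = 3/8
  P(U=1) = 1/4 + 3/8 = 5/8
Marginal P(V) (column sums):
  P(V=0) = 1/8 + 1/4 = 3/8
  P(V=1) = 1/4 + 3/8 = 5/8

Decomposition 1: H(U) + H(V|U)
H(U) = -[(3/8)·log₂(3/8) + (5/8)·log₂(5/8)]
  = 0.5306 + 0.4238
  = 0.9544 bits
H(V|U) = -Σ P(U,V)·log₂ P(V|U), where P(V|U) = P(U,V) / P(U)
  (U=0,V=0): P(V|U) = (1/8)/(3/8) = 1/3;  -(1/8)·log₂(1/3) = 0.1981
  (U=0,V=1): P(V|U) = (1/4)/(3/8) = 2/3;  -(1/4)·log₂(2/3) = 0.1462
  (U=1,V=0): P(V|U) = (1/4)/(5/8) = 2/5;  -(1/4)·log₂(2/5) = 0.3305
  (U=1,V=1): P(V|U) = (3/8)/(5/8) = 3/5;  -(3/8)·log₂(3/5) = 0.2764
H(V|U) = 0.1981 + 0.1462 + 0.3305 + 0.2764
  = 0.9512 bits
H(U) + H(V|U) = 0.9544 + 0.9512 = 1.9056 bits

Decomposition 2: H(V) + H(U|V)
H(V) = -[(3/8)·log₂(3/8) + (5/8)·log₂(5/8)]
  = 0.5306 + 0.4238
  = 0.9544 bits
H(U|V) = -Σ P(U,V)·log₂ P(U|V), where P(U|V) = P(U,V) / P(V)
  (U=0,V=0): P(U|V) = (1/8)/(3/8) = 1/3;  -(1/8)·log₂(1/3) = 0.1981
  (U=0,V=1): P(U|V) = (1/4)/(5/8) = 2/5;  -(1/4)·log₂(2/5) = 0.3305
  (U=1,V=0): P(U|V) = (1/4)/(3/8) = 2/3;  -(1/4)·log₂(2/3) = 0.1462
  (U=1,V=1): P(U|V) = (3/8)/(5/8) = 3/5;  -(3/8)·log₂(3/5) = 0.2764
H(U|V) = 0.1981 + 0.3305 + 0.1462 + 0.2764
  = 0.9512 bits
H(V) + H(U|V) = 0.9544 + 0.9512 = 1.9056 bits

Direct computation of the joint entropy:
H(U,V) = -[(1/8)·log₂(1/8) + (1/4)·log₂(1/4) + (1/4)·log₂(1/4) + (3/8)·log₂(3/8)]
  = 0.3750 + 0.5000 + 0.5000 + 0.5306
  = 1.9056 bits

All three agree: H(U,V) = 1.9056 bits ✓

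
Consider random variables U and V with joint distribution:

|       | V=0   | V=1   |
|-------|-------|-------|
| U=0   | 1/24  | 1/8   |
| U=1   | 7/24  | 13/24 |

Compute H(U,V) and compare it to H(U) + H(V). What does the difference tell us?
Marginal P(U) (row sums):
  P(U=0) = 1/24 + 1/8 = 1/6
  P(U=1) = 7/24 + 13/24 = 5/6
Marginal P(V) (column sums):
  P(V=0) = 1/24 + 7/24 = 1/3
  P(V=1) = 1/8 + 13/24 = 2/3

H(U,V) = -[(1/24)·log₂(1/24) + (1/8)·log₂(1/8) + (7/24)·log₂(7/24) + (13/24)·log₂(13/24)]
  = 0.1910 + 0.3750 + 0.5185 + 0.4791
  = 1.5636 bits
H(U) = -[(1/6)·log₂(1/6) + (5/6)·log₂(5/6)]
  = 0.4308 + 0.2192
  = 0.6500 bits
H(V) = -[(1/3)·log₂(1/3) + (2/3)·log₂(2/3)]
  = 0.5283 + 0.3900
  = 0.9183 bits

H(U) + H(V) = 0.6500 + 0.9183 = 1.5683 bits
Difference: H(U) + H(V) - H(U,V) = 1.5683 - 1.5636 = 0.0047 bits = I(U;V)

The difference is the mutual information; it is positive here, so U and V are dependent (knowing one reduces uncertainty about the other by 0.0047 bits).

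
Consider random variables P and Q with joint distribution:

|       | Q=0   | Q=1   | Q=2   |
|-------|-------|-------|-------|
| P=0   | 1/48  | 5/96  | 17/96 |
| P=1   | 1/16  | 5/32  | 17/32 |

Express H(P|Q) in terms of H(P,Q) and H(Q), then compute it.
H(P|Q) = H(P,Q) - H(Q)

Marginal P(Q) (column sums):
  P(Q=0) = 1/48 + 1/16 = 1/12
  P(Q=1) = 5/96 + 5/32 = 5/24
  P(Q=2) = 17/96 + 17/32 = 17/24

H(P,Q) = -[(1/48)·log₂(1/48) + (5/96)·log₂(5/96) + (17/96)·log₂(17/96) + (1/16)·log₂(1/16) + (5/32)·log₂(5/32) + (17/32)·log₂(17/32)]
  = 0.1164 + 0.2220 + 0.4423 + 0.2500 + 0.4184 + 0.4848
  = 1.9339 bits
H(Q) = -[(1/12)·log₂(1/12) + (5/24)·log₂(5/24) + (17/24)·log₂(17/24)]
  = 0.2987 + 0.4715 + 0.3524
  = 1.1226 bits

H(P|Q) = 1.9339 - 1.1226 = 0.8113 bits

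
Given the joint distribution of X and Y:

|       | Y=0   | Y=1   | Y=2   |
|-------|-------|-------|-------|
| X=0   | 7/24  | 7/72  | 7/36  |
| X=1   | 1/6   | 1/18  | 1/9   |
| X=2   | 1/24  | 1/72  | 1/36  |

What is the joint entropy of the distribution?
H(X,Y) = -Σ P(X,Y) log₂ P(X,Y), summed over the non-zero cells:
H(X,Y) = -[(7/24)·log₂(7/24) + (7/72)·log₂(7/72) + (7/36)·log₂(7/36) + (1/6)·log₂(1/6) + (1/18)·log₂(1/18) + (1/9)·log₂(1/9) + (1/24)·log₂(1/24) + (1/72)·log₂(1/72) + (1/36)·log₂(1/36)]
  = 0.5185 + 0.3269 + 0.4594 + 0.4308 + 0.2317 + 0.3522 + 0.1910 + 0.0857 + 0.1436
  = 2.7398 bits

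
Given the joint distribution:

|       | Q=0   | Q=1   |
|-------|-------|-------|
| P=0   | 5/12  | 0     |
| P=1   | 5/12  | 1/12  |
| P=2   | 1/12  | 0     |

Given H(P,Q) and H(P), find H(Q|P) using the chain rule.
From the chain rule: H(P,Q) = H(P) + H(Q|P)
Therefore: H(Q|P) = H(P,Q) - H(P)

H(P,Q) = -[(5/12)·log₂(5/12) + (5/12)·log₂(5/12) + (1/12)·log₂(1/12) + (1/12)·log₂(1/12)]
  = 0.5263 + 0.5263 + 0.2987 + 0.2987
  = 1.6500 bits
Marginal P(P) (row sums):
  P(P=0) = 5/12 + 0 = 5/12
  P(P=1) = 5/12 + 1/12 = 1/2
  P(P=2) = 1/12 + 0 = 1/12
H(P) = -[(5/12)·log₂(5/12) + (1/2)·log₂(1/2) + (1/12)·log₂(1/12)]
  = 0.5263 + 0.5000 + 0.2987
  = 1.3250 bits

H(Q|P) = 1.6500 - 1.3250 = 0.3250 bits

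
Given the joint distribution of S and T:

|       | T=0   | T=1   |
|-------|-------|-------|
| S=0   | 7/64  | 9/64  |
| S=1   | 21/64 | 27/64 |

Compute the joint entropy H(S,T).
H(S,T) = -Σ P(S,T) log₂ P(S,T), summed over the non-zero cells:
H(S,T) = -[(7/64)·log₂(7/64) + (9/64)·log₂(9/64) + (21/64)·log₂(21/64) + (27/64)·log₂(27/64)]
  = 0.3492 + 0.3980 + 0.5275 + 0.5253
  = 1.8000 bits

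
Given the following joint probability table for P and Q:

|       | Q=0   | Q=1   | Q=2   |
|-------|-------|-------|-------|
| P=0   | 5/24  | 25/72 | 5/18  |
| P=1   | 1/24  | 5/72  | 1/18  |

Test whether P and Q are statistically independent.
Marginal P(P) (row sums):
  P(P=0) = 5/24 + 25/72 + 5/18 = 5/6
  P(P=1) = 1/24 + 5/72 + 1/18 = 1/6
Marginal P(Q) (column sums):
  P(Q=0) = 5/24 + 1/24 = 1/4
  P(Q=1) = 25/72 + 5/72 = 5/12
  P(Q=2) = 5/18 + 1/18 = 1/3

P and Q are independent iff P(P=i,Q=j) = P(P=i)·P(Q=j) for every cell.
  P(P=0)·P(Q=0) = 5/6 × 1/4 = 5/24 = P(P=0,Q=0) ✓
  P(P=0)·P(Q=1) = 5/6 × 5/12 = 25/72 = P(P=0,Q=1) ✓
  P(P=0)·P(Q=2) = 5/6 × 1/3 = 5/18 = P(P=0,Q=2) ✓
  P(P=1)·P(Q=0) = 1/6 × 1/4 = 1/24 = P(P=1,Q=0) ✓
  P(P=1)·P(Q=1) = 1/6 × 5/12 = 5/72 = P(P=1,Q=1) ✓
  P(P=1)·P(Q=2) = 1/6 × 1/3 = 1/18 = P(P=1,Q=2) ✓

Yes, P and Q are independent: every cell factors, so I(P;Q) = 0 bits.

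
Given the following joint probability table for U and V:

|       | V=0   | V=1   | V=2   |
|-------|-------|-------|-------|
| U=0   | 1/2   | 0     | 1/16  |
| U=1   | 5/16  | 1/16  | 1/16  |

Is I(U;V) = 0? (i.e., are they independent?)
Marginal P(U) (row sums):
  P(U=0) = 1/2 + 0 + 1/16 = 9/16
  P(U=1) = 5/16 + 1/16 + 1/16 = 7/16
Marginal P(V) (column sums):
  P(V=0) = 1/2 + 5/16 = 13/16
  P(V=1) = 0 + 1/16 = 1/16
  P(V=2) = 1/16 + 1/16 = 1/8

U and V are independent iff P(U=i,V=j) = P(U=i)·P(V=j) for every cell.
  P(U=0)·P(V=0) = 9/16 × 13/16 = 117/256, but P(U=0,V=0) = 1/2 ✗

No, U and V are not independent. Quantitatively, I(U;V) > 0:

H(U) = -[(9/16)·log₂(9/16) + (7/16)·log₂(7/16)]
  = 0.4669 + 0.5218
  = 0.9887 bits
H(V) = -[(13/16)·log₂(13/16) + (1/16)·log₂(1/16) + (1/8)·log₂(1/8)]
  = 0.2434 + 0.2500 + 0.3750
  = 0.8684 bits
H(U,V) = -[(1/2)·log₂(1/2) + (1/16)·log₂(1/16) + (5/16)·log₂(5/16) + (1/16)·log₂(1/16) + (1/16)·log₂(1/16)]
  = 0.5000 + 0.2500 + 0.5244 + 0.2500 + 0.2500
  = 1.7744 bits
I(U;V) = H(U) + H(V) - H(U,V) = 0.9887 + 0.8684 - 1.7744 = 0.0827 bits > 0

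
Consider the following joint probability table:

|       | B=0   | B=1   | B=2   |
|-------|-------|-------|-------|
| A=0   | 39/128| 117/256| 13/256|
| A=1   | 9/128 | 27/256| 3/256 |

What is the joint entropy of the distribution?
H(A,B) = -Σ P(A,B) log₂ P(A,B), summed over the non-zero cells:
H(A,B) = -[(39/128)·log₂(39/128) + (117/256)·log₂(117/256) + (13/256)·log₂(13/256) + (9/128)·log₂(9/128) + (27/256)·log₂(27/256) + (3/256)·log₂(3/256)]
  = 0.5224 + 0.5163 + 0.2183 + 0.2693 + 0.3423 + 0.0752
  = 1.9438 bits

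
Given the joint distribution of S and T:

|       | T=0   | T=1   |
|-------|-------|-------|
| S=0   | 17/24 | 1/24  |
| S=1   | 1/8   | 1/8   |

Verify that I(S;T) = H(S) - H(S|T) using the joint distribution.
Left side, from I(S;T) = H(S) + H(T) - H(S,T):
Marginal P(S) (row sums):
  P(S=0) = 17/24 + 1/24 = 3/4
  P(S=1) = 1/8 + 1/8 = 1/4
Marginal P(T) (column sums):
  P(T=0) = 17/24 + 1/8 = 5/6
  P(T=1) = 1/24 + 1/8 = 1/6

H(S) = -[(3/4)·log₂(3/4) + (1/4)·log₂(1/4)]
  = 0.3113 + 0.5000
  = 0.8113 bits
H(T) = -[(5/6)·log₂(5/6) + (1/6)·log₂(1/6)]
  = 0.2192 + 0.4308
  = 0.6500 bits
H(S,T) = -[(17/24)·log₂(17/24) + (1/24)·log₂(1/24) + (1/8)·log₂(1/8) + (1/8)·log₂(1/8)]
  = 0.3524 + 0.1910 + 0.3750 + 0.3750
  = 1.2934 bits

I(S;T) = H(S) + H(T) - H(S,T)
  = 0.8113 + 0.6500 - 1.2934
  = 0.1679 bits

Right side, with H(S|T) computed directly from the conditional probabilities:
H(S|T) = -Σ P(S,T)·log₂ P(S|T), where P(S|T) = P(S,T) / P(T)
  (S=0,T=0): P(S|T) = (17/24)/(5/6) = 17/20;  -(17/24)·log₂(17/20) = 0.1661
  (S=0,T=1): P(S|T) = (1/24)/(1/6) = 1/4;  -(1/24)·log₂(1/4) = 0.0833
  (S=1,T=0): P(S|T) = (1/8)/(5/6) = 3/20;  -(1/8)·log₂(3/20) = 0.3421
  (S=1,T=1): P(S|T) = (1/8)/(1/6) = 3/4;  -(1/8)·log₂(3/4) = 0.0519
H(S|T) = 0.1661 + 0.0833 + 0.3421 + 0.0519
  = 0.6434 bits
H(S) - H(S|T) = 0.8113 - 0.6434 = 0.1679 bits

Both sides equal 0.1679 bits, so I(S;T) = H(S) - H(S|T) ✓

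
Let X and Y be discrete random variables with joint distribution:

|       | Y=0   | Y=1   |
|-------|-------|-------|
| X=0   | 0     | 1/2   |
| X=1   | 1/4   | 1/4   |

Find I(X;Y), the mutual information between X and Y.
Marginal P(X) (row sums):
  P(X=0) = 0 + 1/2 = 1/2
  P(X=1) = 1/4 + 1/4 = 1/2
Marginal P(Y) (column sums):
  P(Y=0) = 0 + 1/4 = 1/4
  P(Y=1) = 1/2 + 1/4 = 3/4

H(X) = -[(1/2)·log₂(1/2) + (1/2)·log₂(1/2)]
  = 0.5000 + 0.5000
  = 1.0000 bits
H(Y) = -[(1/4)·log₂(1/4) + (3/4)·log₂(3/4)]
  = 0.5000 + 0.3113
  = 0.8113 bits
H(X,Y) = -[(1/2)·log₂(1/2) + (1/4)·log₂(1/4) + (1/4)·log₂(1/4)]
  = 0.5000 + 0.5000 + 0.5000
  = 1.5000 bits

I(X;Y) = H(X) + H(Y) - H(X,Y)
  = 1.0000 + 0.8113 - 1.5000
  = 0.3113 bits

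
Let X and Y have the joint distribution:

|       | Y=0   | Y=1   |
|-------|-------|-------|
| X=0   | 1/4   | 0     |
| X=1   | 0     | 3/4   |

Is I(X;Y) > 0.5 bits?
Marginal P(X) (row sums):
  P(X=0) = 1/4 + 0 = 1/4
  P(X=1) = 0 + 3/4 = 3/4
Marginal P(Y) (column sums):
  P(Y=0) = 1/4 + 0 = 1/4
  P(Y=1) = 0 + 3/4 = 3/4

H(X) = -[(1/4)·log₂(1/4) + (3/4)·log₂(3/4)]
  = 0.5000 + 0.3113
  = 0.8113 bits
H(Y) = -[(1/4)·log₂(1/4) + (3/4)·log₂(3/4)]
  = 0.5000 + 0.3113
  = 0.8113 bits
H(X,Y) = -[(1/4)·log₂(1/4) + (3/4)·log₂(3/4)]
  = 0.5000 + 0.3113
  = 0.8113 bits

I(X;Y) = H(X) + H(Y) - H(X,Y)
  = 0.8113 + 0.8113 - 0.8113
  = 0.8113 bits

Yes. I(X;Y) = 0.8113 bits, which is > 0.5 bits.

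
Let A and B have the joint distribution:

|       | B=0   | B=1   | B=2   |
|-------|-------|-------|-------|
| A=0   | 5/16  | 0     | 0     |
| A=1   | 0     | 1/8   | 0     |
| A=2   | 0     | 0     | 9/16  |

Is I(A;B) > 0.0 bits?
Marginal P(A) (row sums):
  P(A=0) = 5/16 + 0 + 0 = 5/16
  P(A=1) = 0 + 1/8 + 0 = 1/8
  P(A=2) = 0 + 0 + 9/16 = 9/16
Marginal P(B) (column sums):
  P(B=0) = 5/16 + 0 + 0 = 5/16
  P(B=1) = 0 + 1/8 + 0 = 1/8
  P(B=2) = 0 + 0 + 9/16 = 9/16

H(A) = -[(5/16)·log₂(5/16) + (1/8)·log₂(1/8) + (9/16)·log₂(9/16)]
  = 0.5244 + 0.3750 + 0.4669
  = 1.3663 bits
H(B) = -[(5/16)·log₂(5/16) + (1/8)·log₂(1/8) + (9/16)·log₂(9/16)]
  = 0.5244 + 0.3750 + 0.4669
  = 1.3663 bits
H(A,B) = -[(5/16)·log₂(5/16) + (1/8)·log₂(1/8) + (9/16)·log₂(9/16)]
  = 0.5244 + 0.3750 + 0.4669
  = 1.3663 bits

I(A;B) = H(A) + H(B) - H(A,B)
  = 1.3663 + 1.3663 - 1.3663
  = 1.3663 bits

Yes. I(A;B) = 1.3663 bits, which is > 0.0 bits.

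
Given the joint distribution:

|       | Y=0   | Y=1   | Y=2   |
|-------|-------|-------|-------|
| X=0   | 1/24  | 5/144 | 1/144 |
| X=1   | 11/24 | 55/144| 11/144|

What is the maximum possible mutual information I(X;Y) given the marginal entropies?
The upper bound on mutual information is I(X;Y) ≤ min(H(X), H(Y)).

Marginal P(X) (row sums):
  P(X=0) = 1/24 + 5/144 + 1/144 = 1/12
  P(X=1) = 11/24 + 55/144 + 11/144 = 11/12
Marginal P(Y) (column sums):
  P(Y=0) = 1/24 + 11/24 = 1/2
  P(Y=1) = 5/144 + 55/144 = 5/12
  P(Y=2) = 1/144 + 11/144 = 1/12

H(X) = -[(1/12)·log₂(1/12) + (11/12)·log₂(11/12)]
  = 0.2987 + 0.1151
  = 0.4138 bits
H(Y) = -[(1/2)·log₂(1/2) + (5/12)·log₂(5/12) + (1/12)·log₂(1/12)]
  = 0.5000 + 0.5263 + 0.2987
  = 1.3250 bits

Maximum possible I(X;Y) = min(0.4138, 1.3250) = 0.4138 bits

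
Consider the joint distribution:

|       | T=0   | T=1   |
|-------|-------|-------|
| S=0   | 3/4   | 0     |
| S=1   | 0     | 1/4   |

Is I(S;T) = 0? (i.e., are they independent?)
Marginal P(S) (row sums):
  P(S=0) = 3/4 + 0 = 3/4
  P(S=1) = 0 + 1/4 = 1/4
Marginal P(T) (column sums):
  P(T=0) = 3/4 + 0 = 3/4
  P(T=1) = 0 + 1/4 = 1/4

S and T are independent iff P(S=i,T=j) = P(S=i)·P(T=j) for every cell.
  P(S=0)·P(T=0) = 3/4 × 3/4 = 9/16, but P(S=0,T=0) = 3/4 ✗

No, S and T are not independent. Quantitatively, I(S;T) > 0:

H(S) = -[(3/4)·log₂(3/4) + (1/4)·log₂(1/4)]
  = 0.3113 + 0.5000
  = 0.8113 bits
H(T) = -[(3/4)·log₂(3/4) + (1/4)·log₂(1/4)]
  = 0.3113 + 0.5000
  = 0.8113 bits
H(S,T) = -[(3/4)·log₂(3/4) + (1/4)·log₂(1/4)]
  = 0.3113 + 0.5000
  = 0.8113 bits
I(S;T) = H(S) + H(T) - H(S,T) = 0.8113 + 0.8113 - 0.8113 = 0.8113 bits > 0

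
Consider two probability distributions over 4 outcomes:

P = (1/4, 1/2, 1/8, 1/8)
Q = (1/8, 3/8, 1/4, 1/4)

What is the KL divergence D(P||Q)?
D(P||Q) = Σ P(i) log₂(P(i)/Q(i))
  i=0: (1/4) × log₂((1/4)/(1/8)) = (1/4) × log₂(2) = 0.2500
  i=1: (1/2) × log₂((1/2)/(3/8)) = (1/2) × log₂(4/3) = 0.2075
  i=2: (1/8) × log₂((1/8)/(1/4)) = (1/8) × log₂(1/2) = -0.1250
  i=3: (1/8) × log₂((1/8)/(1/4)) = (1/8) × log₂(1/2) = -0.1250
D(P||Q) = 0.2500 + 0.2075 - 0.1250 - 0.1250
  = 0.2075 bits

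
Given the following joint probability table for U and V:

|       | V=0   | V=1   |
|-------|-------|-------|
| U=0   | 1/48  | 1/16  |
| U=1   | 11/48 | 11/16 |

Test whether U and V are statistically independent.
Marginal P(U) (row sums):
  P(U=0) = 1/48 + 1/16 = 1/12
  P(U=1) = 11/48 + 11/16 = 11/12
Marginal P(V) (column sums):
  P(V=0) = 1/48 + 11/48 = 1/4
  P(V=1) = 1/16 + 11/16 = 3/4

U and V are independent iff P(U=i,V=j) = P(U=i)·P(V=j) for every cell.
  P(U=0)·P(V=0) = 1/12 × 1/4 = 1/48 = P(U=0,V=0) ✓
  P(U=0)·P(V=1) = 1/12 × 3/4 = 1/16 = P(U=0,V=1) ✓
  P(U=1)·P(V=0) = 11/12 × 1/4 = 11/48 = P(U=1,V=0) ✓
  P(U=1)·P(V=1) = 11/12 × 3/4 = 11/16 = P(U=1,V=1) ✓

Yes, U and V are independent: every cell factors, so I(U;V) = 0 bits.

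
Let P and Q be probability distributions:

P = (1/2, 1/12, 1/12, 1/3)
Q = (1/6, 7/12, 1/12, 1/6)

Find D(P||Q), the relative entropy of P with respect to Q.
D(P||Q) = Σ P(i) log₂(P(i)/Q(i))
  i=0: (1/2) × log₂((1/2)/(1/6)) = (1/2) × log₂(3) = 0.7925
  i=1: (1/12) × log₂((1/12)/(7/12)) = (1/12) × log₂(1/7) = -0.2339
  i=2: (1/12) × log₂((1/12)/(1/12)) = (1/12) × log₂(1) = 0.0000
  i=3: (1/3) × log₂((1/3)/(1/6)) = (1/3) × log₂(2) = 0.3333
D(P||Q) = 0.7925 - 0.2339 + 0.0000 + 0.3333
  = 0.8919 bits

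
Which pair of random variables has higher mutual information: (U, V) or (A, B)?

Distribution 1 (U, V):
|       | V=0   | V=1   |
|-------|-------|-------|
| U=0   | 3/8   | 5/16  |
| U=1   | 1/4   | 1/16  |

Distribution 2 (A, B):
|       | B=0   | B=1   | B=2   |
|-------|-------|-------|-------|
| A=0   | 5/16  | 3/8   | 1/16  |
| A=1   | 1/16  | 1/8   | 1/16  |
Distribution 1 (U, V):
Marginal P(U) (row sums):
  P(U=0) = 3/8 + 5/16 = 11/16
  P(U=1) = 1/4 + 1/16 = 5/16
Marginal P(V) (column sums):
  P(V=0) = 3/8 + 1/4 = 5/8
  P(V=1) = 5/16 + 1/16 = 3/8

H(U) = -[(11/16)·log₂(11/16) + (5/16)·log₂(5/16)]
  = 0.3716 + 0.5244
  = 0.8960 bits
H(V) = -[(5/8)·log₂(5/8) + (3/8)·log₂(3/8)]
  = 0.4238 + 0.5306
  = 0.9544 bits
H(U,V) = -[(3/8)·log₂(3/8) + (5/16)·log₂(5/16) + (1/4)·log₂(1/4) + (1/16)·log₂(1/16)]
  = 0.5306 + 0.5244 + 0.5000 + 0.2500
  = 1.8050 bits

I(U;V) = H(U) + H(V) - H(U,V)
  = 0.8960 + 0.9544 - 1.8050
  = 0.0454 bits

Distribution 2 (A, B):
Marginal P(A) (row sums):
  P(A=0) = 5/16 + 3/8 + 1/16 = 3/4
  P(A=1) = 1/16 + 1/8 + 1/16 = 1/4
Marginal P(B) (column sums):
  P(B=0) = 5/16 + 1/16 = 3/8
  P(B=1) = 3/8 + 1/8 = 1/2
  P(B=2) = 1/16 + 1/16 = 1/8

H(A) = -[(3/4)·log₂(3/4) + (1/4)·log₂(1/4)]
  = 0.3113 + 0.5000
  = 0.8113 bits
H(B) = -[(3/8)·log₂(3/8) + (1/2)·log₂(1/2) + (1/8)·log₂(1/8)]
  = 0.5306 + 0.5000 + 0.3750
  = 1.4056 bits
H(A,B) = -[(5/16)·log₂(5/16) + (3/8)·log₂(3/8) + (1/16)·log₂(1/16) + (1/16)·log₂(1/16) + (1/8)·log₂(1/8) + (1/16)·log₂(1/16)]
  = 0.5244 + 0.5306 + 0.2500 + 0.2500 + 0.3750 + 0.2500
  = 2.1800 bits

I(A;B) = H(A) + H(B) - H(A,B)
  = 0.8113 + 1.4056 - 2.1800
  = 0.0369 bits

I(U;V) = 0.0454 bits > I(A;B) = 0.0369 bits, so (U, V) has the higher mutual information (stronger dependence).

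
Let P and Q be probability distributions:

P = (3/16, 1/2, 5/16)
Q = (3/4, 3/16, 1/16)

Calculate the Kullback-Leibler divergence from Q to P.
D(P||Q) = Σ P(i) log₂(P(i)/Q(i))
  i=0: (3/16) × log₂((3/16)/(3/4)) = (3/16) × log₂(1/4) = -0.3750
  i=1: (1/2) × log₂((1/2)/(3/16)) = (1/2) × log₂(8/3) = 0.7075
  i=2: (5/16) × log₂((5/16)/(1/16)) = (5/16) × log₂(5) = 0.7256
D(P||Q) = -0.3750 + 0.7075 + 0.7256
  = 1.0581 bits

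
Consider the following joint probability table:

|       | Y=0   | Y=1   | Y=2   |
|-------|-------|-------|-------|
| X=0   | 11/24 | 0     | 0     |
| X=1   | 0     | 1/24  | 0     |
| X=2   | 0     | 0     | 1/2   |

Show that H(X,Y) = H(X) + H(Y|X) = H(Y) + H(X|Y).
Marginal P(X) (row sums):
  P(X=0) = 11/24 + 0 + 0 = 11/24
  P(X=1) = 0 + 1/24 + 0 = 1/24
  P(X=2) = 0 + 0 + 1/2 = 1/2
Marginal P(Y) (column sums):
  P(Y=0) = 11/24 + 0 + 0 = 11/24
  P(Y=1) = 0 + 1/24 + 0 = 1/24
  P(Y=2) = 0 + 0 + 1/2 = 1/2

Decomposition 1: H(X) + H(Y|X)
H(X) = -[(11/24)·log₂(11/24) + (1/24)·log₂(1/24) + (1/2)·log₂(1/2)]
  = 0.5159 + 0.1910 + 0.5000
  = 1.2069 bits
H(Y|X) = -Σ P(X,Y)·log₂ P(Y|X), where P(Y|X) = P(X,Y) / P(X)
  (cells with P(X,Y) = 0 contribute 0)
  (X=0,Y=0): P(Y|X) = (11/24)/(11/24) = 1;  -(11/24)·log₂(1) = 0.0000
  (X=1,Y=1): P(Y|X) = (1/24)/(1/24) = 1;  -(1/24)·log₂(1) = 0.0000
  (X=2,Y=2): P(Y|X) = (1/2)/(1/2) = 1;  -(1/2)·log₂(1) = 0.0000
H(Y|X) = 0.0000 + 0.0000 + 0.0000
  = 0.0000 bits
H(X) + H(Y|X) = 1.2069 + 0.0000 = 1.2069 bits

Decomposition 2: H(Y) + H(X|Y)
H(Y) = -[(11/24)·log₂(11/24) + (1/24)·log₂(1/24) + (1/2)·log₂(1/2)]
  = 0.5159 + 0.1910 + 0.5000
  = 1.2069 bits
H(X|Y) = -Σ P(X,Y)·log₂ P(X|Y), where P(X|Y) = P(X,Y) / P(Y)
  (cells with P(X,Y) = 0 contribute 0)
  (X=0,Y=0): P(X|Y) = (11/24)/(11/24) = 1;  -(11/24)·log₂(1) = 0.0000
  (X=1,Y=1): P(X|Y) = (1/24)/(1/24) = 1;  -(1/24)·log₂(1) = 0.0000
  (X=2,Y=2): P(X|Y) = (1/2)/(1/2) = 1;  -(1/2)·log₂(1) = 0.0000
H(X|Y) = 0.0000 + 0.0000 + 0.0000
  = 0.0000 bits
H(Y) + H(X|Y) = 1.2069 + 0.0000 = 1.2069 bits

Direct computation of the joint entropy:
H(X,Y) = -[(11/24)·log₂(11/24) + (1/24)·log₂(1/24) + (1/2)·log₂(1/2)]
  = 0.5159 + 0.1910 + 0.5000
  = 1.2069 bits

All three agree: H(X,Y) = 1.2069 bits ✓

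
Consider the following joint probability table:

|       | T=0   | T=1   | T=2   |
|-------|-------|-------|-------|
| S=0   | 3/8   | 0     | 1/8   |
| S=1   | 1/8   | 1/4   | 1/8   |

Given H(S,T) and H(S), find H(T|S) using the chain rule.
From the chain rule: H(S,T) = H(S) + H(T|S)
Therefore: H(T|S) = H(S,T) - H(S)

H(S,T) = -[(3/8)·log₂(3/8) + (1/8)·log₂(1/8) + (1/8)·log₂(1/8) + (1/4)·log₂(1/4) + (1/8)·log₂(1/8)]
  = 0.5306 + 0.3750 + 0.3750 + 0.5000 + 0.3750
  = 2.1556 bits
Marginal P(S) (row sums):
  P(S=0) = 3/8 + 0 + 1/8 = 1/2
  P(S=1) = 1/8 + 1/4 + 1/8 = 1/2
H(S) = -[(1/2)·log₂(1/2) + (1/2)·log₂(1/2)]
  = 0.5000 + 0.5000
  = 1.0000 bits

H(T|S) = 2.1556 - 1.0000 = 1.1556 bits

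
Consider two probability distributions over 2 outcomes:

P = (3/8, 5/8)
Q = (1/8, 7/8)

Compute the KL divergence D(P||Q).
D(P||Q) = Σ P(i) log₂(P(i)/Q(i))
  i=0: (3/8) × log₂((3/8)/(1/8)) = (3/8) × log₂(3) = 0.5944
  i=1: (5/8) × log₂((5/8)/(7/8)) = (5/8) × log₂(5/7) = -0.3034
D(P||Q) = 0.5944 - 0.3034
  = 0.2910 bits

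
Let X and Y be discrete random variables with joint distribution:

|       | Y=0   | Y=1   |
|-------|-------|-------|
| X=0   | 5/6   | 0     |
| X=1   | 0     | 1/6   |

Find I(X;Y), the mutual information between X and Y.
Marginal P(X) (row sums):
  P(X=0) = 5/6 + 0 = 5/6
  P(X=1) = 0 + 1/6 = 1/6
Marginal P(Y) (column sums):
  P(Y=0) = 5/6 + 0 = 5/6
  P(Y=1) = 0 + 1/6 = 1/6

H(X) = -[(5/6)·log₂(5/6) + (1/6)·log₂(1/6)]
  = 0.2192 + 0.4308
  = 0.6500 bits
H(Y) = -[(5/6)·log₂(5/6) + (1/6)·log₂(1/6)]
  = 0.2192 + 0.4308
  = 0.6500 bits
H(X,Y) = -[(5/6)·log₂(5/6) + (1/6)·log₂(1/6)]
  = 0.2192 + 0.4308
  = 0.6500 bits

I(X;Y) = H(X) + H(Y) - H(X,Y)
  = 0.6500 + 0.6500 - 0.6500
  = 0.6500 bits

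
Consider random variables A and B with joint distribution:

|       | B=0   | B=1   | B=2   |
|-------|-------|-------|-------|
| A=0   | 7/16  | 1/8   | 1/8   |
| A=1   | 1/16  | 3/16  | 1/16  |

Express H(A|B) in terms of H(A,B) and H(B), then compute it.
H(A|B) = H(A,B) - H(B)

Marginal P(B) (column sums):
  P(B=0) = 7/16 + 1/16 = 1/2
  P(B=1) = 1/8 + 3/16 = 5/16
  P(B=2) = 1/8 + 1/16 = 3/16

H(A,B) = -[(7/16)·log₂(7/16) + (1/8)·log₂(1/8) + (1/8)·log₂(1/8) + (1/16)·log₂(1/16) + (3/16)·log₂(3/16) + (1/16)·log₂(1/16)]
  = 0.5218 + 0.3750 + 0.3750 + 0.2500 + 0.4528 + 0.2500
  = 2.2246 bits
H(B) = -[(1/2)·log₂(1/2) + (5/16)·log₂(5/16) + (3/16)·log₂(3/16)]
  = 0.5000 + 0.5244 + 0.4528
  = 1.4772 bits

H(A|B) = 2.2246 - 1.4772 = 0.7474 bits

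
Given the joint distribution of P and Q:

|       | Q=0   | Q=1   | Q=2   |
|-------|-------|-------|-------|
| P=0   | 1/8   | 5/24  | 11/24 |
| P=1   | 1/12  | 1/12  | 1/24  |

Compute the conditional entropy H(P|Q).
Marginal P(Q) (column sums):
  P(Q=0) = 1/8 + 1/12 = 5/24
  P(Q=1) = 5/24 + 1/12 = 7/24
  P(Q=2) = 11/24 + 1/24 = 1/2

H(P|Q) = -Σ P(P,Q)·log₂ P(P|Q), where P(P|Q) = P(P,Q) / P(Q)
  (P=0,Q=0): P(P|Q) = (1/8)/(5/24) = 3/5;  -(1/8)·log₂(3/5) = 0.0921
  (P=0,Q=1): P(P|Q) = (5/24)/(7/24) = 5/7;  -(5/24)·log₂(5/7) = 0.1011
  (P=0,Q=2): P(P|Q) = (11/24)/(1/2) = 11/12;  -(11/24)·log₂(11/12) = 0.0575
  (P=1,Q=0): P(P|Q) = (1/12)/(5/24) = 2/5;  -(1/12)·log₂(2/5) = 0.1102
  (P=1,Q=1): P(P|Q) = (1/12)/(7/24) = 2/7;  -(1/12)·log₂(2/7) = 0.1506
  (P=1,Q=2): P(P|Q) = (1/24)/(1/2) = 1/12;  -(1/24)·log₂(1/12) = 0.1494
H(P|Q) = 0.0921 + 0.1011 + 0.0575 + 0.1102 + 0.1506 + 0.1494
  = 0.6609 bits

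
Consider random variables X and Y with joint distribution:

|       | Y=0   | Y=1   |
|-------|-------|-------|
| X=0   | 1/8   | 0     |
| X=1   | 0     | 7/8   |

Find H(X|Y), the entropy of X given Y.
Marginal P(Y) (column sums):
  P(Y=0) = 1/8 + 0 = 1/8
  P(Y=1) = 0 + 7/8 = 7/8

H(X|Y) = -Σ P(X,Y)·log₂ P(X|Y), where P(X|Y) = P(X,Y) / P(Y)
  (cells with P(X,Y) = 0 contribute 0)
  (X=0,Y=0): P(X|Y) = (1/8)/(1/8) = 1;  -(1/8)·log₂(1) = 0.0000
  (X=1,Y=1): P(X|Y) = (7/8)/(7/8) = 1;  -(7/8)·log₂(1) = 0.0000
H(X|Y) = 0.0000 + 0.0000
  = 0.0000 bits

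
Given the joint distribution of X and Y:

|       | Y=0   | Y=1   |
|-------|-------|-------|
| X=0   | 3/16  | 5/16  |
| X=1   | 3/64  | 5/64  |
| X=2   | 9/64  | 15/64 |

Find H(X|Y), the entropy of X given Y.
Marginal P(Y) (column sums):
  P(Y=0) = 3/16 + 3/64 + 9/64 = 3/8
  P(Y=1) = 5/16 + 5/64 + 15/64 = 5/8

H(X|Y) = -Σ P(X,Y)·log₂ P(X|Y), where P(X|Y) = P(X,Y) / P(Y)
  (X=0,Y=0): P(X|Y) = (3/16)/(3/8) = 1/2;  -(3/16)·log₂(1/2) = 0.1875
  (X=0,Y=1): P(X|Y) = (5/16)/(5/8) = 1/2;  -(5/16)·log₂(1/2) = 0.3125
  (X=1,Y=0): P(X|Y) = (3/64)/(3/8) = 1/8;  -(3/64)·log₂(1/8) = 0.1406
  (X=1,Y=1): P(X|Y) = (5/64)/(5/8) = 1/8;  -(5/64)·log₂(1/8) = 0.2344
  (X=2,Y=0): P(X|Y) = (9/64)/(3/8) = 3/8;  -(9/64)·log₂(3/8) = 0.1990
  (X=2,Y=1): P(X|Y) = (15/64)/(5/8) = 3/8;  -(15/64)·log₂(3/8) = 0.3316
H(X|Y) = 0.1875 + 0.3125 + 0.1406 + 0.2344 + 0.1990 + 0.3316
  = 1.4056 bits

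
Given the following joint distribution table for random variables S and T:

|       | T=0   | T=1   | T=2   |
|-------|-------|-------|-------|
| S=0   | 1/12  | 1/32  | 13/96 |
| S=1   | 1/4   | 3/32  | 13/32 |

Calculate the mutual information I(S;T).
Marginal P(S) (row sums):
  P(S=0) = 1/12 + 1/32 + 13/96 = 1/4
  P(S=1) = 1/4 + 3/32 + 13/32 = 3/4
Marginal P(T) (column sums):
  P(T=0) = 1/12 + 1/4 = 1/3
  P(T=1) = 1/32 + 3/32 = 1/8
  P(T=2) = 13/96 + 13/32 = 13/24

H(S) = -[(1/4)·log₂(1/4) + (3/4)·log₂(3/4)]
  = 0.5000 + 0.3113
  = 0.8113 bits
H(T) = -[(1/3)·log₂(1/3) + (1/8)·log₂(1/8) + (13/24)·log₂(13/24)]
  = 0.5283 + 0.3750 + 0.4791
  = 1.3824 bits
H(S,T) = -[(1/12)·log₂(1/12) + (1/32)·log₂(1/32) + (13/96)·log₂(13/96) + (1/4)·log₂(1/4) + (3/32)·log₂(3/32) + (13/32)·log₂(13/32)]
  = 0.2987 + 0.1563 + 0.3906 + 0.5000 + 0.3202 + 0.5279
  = 2.1937 bits

I(S;T) = H(S) + H(T) - H(S,T)
  = 0.8113 + 1.3824 - 2.1937
  = 0.0000 bits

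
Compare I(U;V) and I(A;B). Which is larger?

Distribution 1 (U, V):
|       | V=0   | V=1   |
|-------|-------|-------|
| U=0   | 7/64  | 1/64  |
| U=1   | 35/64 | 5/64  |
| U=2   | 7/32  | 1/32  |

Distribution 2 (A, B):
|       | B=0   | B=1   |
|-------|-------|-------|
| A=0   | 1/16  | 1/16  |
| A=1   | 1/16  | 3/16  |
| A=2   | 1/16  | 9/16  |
Distribution 1 (U, V):
Marginal P(U) (row sums):
  P(U=0) = 7/64 + 1/64 = 1/8
  P(U=1) = 35/64 + 5/64 = 5/8
  P(U=2) = 7/32 + 1/32 = 1/4
Marginal P(V) (column sums):
  P(V=0) = 7/64 + 35/64 + 7/32 = 7/8
  P(V=1) = 1/64 + 5/64 + 1/32 = 1/8

H(U) = -[(1/8)·log₂(1/8) + (5/8)·log₂(5/8) + (1/4)·log₂(1/4)]
  = 0.3750 + 0.4238 + 0.5000
  = 1.2988 bits
H(V) = -[(7/8)·log₂(7/8) + (1/8)·log₂(1/8)]
  = 0.1686 + 0.3750
  = 0.5436 bits
H(U,V) = -[(7/64)·log₂(7/64) + (1/64)·log₂(1/64) + (35/64)·log₂(35/64) + (5/64)·log₂(5/64) + (7/32)·log₂(7/32) + (1/32)·log₂(1/32)]
  = 0.3492 + 0.0938 + 0.4762 + 0.2873 + 0.4796 + 0.1563
  = 1.8424 bits

I(U;V) = H(U) + H(V) - H(U,V)
  = 1.2988 + 0.5436 - 1.8424
  = 0.0000 bits

Distribution 2 (A, B):
Marginal P(A) (row sums):
  P(A=0) = 1/16 + 1/16 = 1/8
  P(A=1) = 1/16 + 3/16 = 1/4
  P(A=2) = 1/16 + 9/16 = 5/8
Marginal P(B) (column sums):
  P(B=0) = 1/16 + 1/16 + 1/16 = 3/16
  P(B=1) = 1/16 + 3/16 + 9/16 = 13/16

H(A) = -[(1/8)·log₂(1/8) + (1/4)·log₂(1/4) + (5/8)·log₂(5/8)]
  = 0.3750 + 0.5000 + 0.4238
  = 1.2988 bits
H(B) = -[(3/16)·log₂(3/16) + (13/16)·log₂(13/16)]
  = 0.4528 + 0.2434
  = 0.6962 bits
H(A,B) = -[(1/16)·log₂(1/16) + (1/16)·log₂(1/16) + (1/16)·log₂(1/16) + (3/16)·log₂(3/16) + (1/16)·log₂(1/16) + (9/16)·log₂(9/16)]
  = 0.2500 + 0.2500 + 0.2500 + 0.4528 + 0.2500 + 0.4669
  = 1.9197 bits

I(A;B) = H(A) + H(B) - H(A,B)
  = 1.2988 + 0.6962 - 1.9197
  = 0.0753 bits

I(A;B) = 0.0753 bits > I(U;V) = 0.0000 bits, so (A, B) has the higher mutual information (stronger dependence).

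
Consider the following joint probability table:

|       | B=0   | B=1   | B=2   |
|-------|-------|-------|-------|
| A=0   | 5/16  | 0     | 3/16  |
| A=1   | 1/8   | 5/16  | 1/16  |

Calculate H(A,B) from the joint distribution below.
H(A,B) = -Σ P(A,B) log₂ P(A,B), summed over the non-zero cells:
H(A,B) = -[(5/16)·log₂(5/16) + (3/16)·log₂(3/16) + (1/8)·log₂(1/8) + (5/16)·log₂(5/16) + (1/16)·log₂(1/16)]
  = 0.5244 + 0.4528 + 0.3750 + 0.5244 + 0.2500
  = 2.1266 bits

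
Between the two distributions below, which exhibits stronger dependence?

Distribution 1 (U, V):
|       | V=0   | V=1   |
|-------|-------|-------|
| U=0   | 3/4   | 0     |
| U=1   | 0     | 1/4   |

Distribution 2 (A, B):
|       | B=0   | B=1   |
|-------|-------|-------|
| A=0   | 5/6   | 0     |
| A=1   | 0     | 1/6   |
Distribution 1 (U, V):
Marginal P(U) (row sums):
  P(U=0) = 3/4 + 0 = 3/4
  P(U=1) = 0 + 1/4 = 1/4
Marginal P(V) (column sums):
  P(V=0) = 3/4 + 0 = 3/4
  P(V=1) = 0 + 1/4 = 1/4

H(U) = -[(3/4)·log₂(3/4) + (1/4)·log₂(1/4)]
  = 0.3113 + 0.5000
  = 0.8113 bits
H(V) = -[(3/4)·log₂(3/4) + (1/4)·log₂(1/4)]
  = 0.3113 + 0.5000
  = 0.8113 bits
H(U,V) = -[(3/4)·log₂(3/4) + (1/4)·log₂(1/4)]
  = 0.3113 + 0.5000
  = 0.8113 bits

I(U;V) = H(U) + H(V) - H(U,V)
  = 0.8113 + 0.8113 - 0.8113
  = 0.8113 bits

Distribution 2 (A, B):
Marginal P(A) (row sums):
  P(A=0) = 5/6 + 0 = 5/6
  P(A=1) = 0 + 1/6 = 1/6
Marginal P(B) (column sums):
  P(B=0) = 5/6 + 0 = 5/6
  P(B=1) = 0 + 1/6 = 1/6

H(A) = -[(5/6)·log₂(5/6) + (1/6)·log₂(1/6)]
  = 0.2192 + 0.4308
  = 0.6500 bits
H(B) = -[(5/6)·log₂(5/6) + (1/6)·log₂(1/6)]
  = 0.2192 + 0.4308
  = 0.6500 bits
H(A,B) = -[(5/6)·log₂(5/6) + (1/6)·log₂(1/6)]
  = 0.2192 + 0.4308
  = 0.6500 bits

I(A;B) = H(A) + H(B) - H(A,B)
  = 0.6500 + 0.6500 - 0.6500
  = 0.6500 bits

I(U;V) = 0.8113 bits > I(A;B) = 0.6500 bits, so (U, V) has the higher mutual information (stronger dependence).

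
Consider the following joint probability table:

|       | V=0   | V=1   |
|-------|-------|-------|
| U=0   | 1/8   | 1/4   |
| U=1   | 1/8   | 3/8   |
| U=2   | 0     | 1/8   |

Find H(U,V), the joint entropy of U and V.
H(U,V) = -Σ P(U,V) log₂ P(U,V), summed over the non-zero cells:
H(U,V) = -[(1/8)·log₂(1/8) + (1/4)·log₂(1/4) + (1/8)·log₂(1/8) + (3/8)·log₂(3/8) + (1/8)·log₂(1/8)]
  = 0.3750 + 0.5000 + 0.3750 + 0.5306 + 0.3750
  = 2.1556 bits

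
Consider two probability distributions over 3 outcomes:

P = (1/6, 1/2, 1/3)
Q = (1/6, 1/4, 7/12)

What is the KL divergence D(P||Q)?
D(P||Q) = Σ P(i) log₂(P(i)/Q(i))
  i=0: (1/6) × log₂((1/6)/(1/6)) = (1/6) × log₂(1) = 0.0000
  i=1: (1/2) × log₂((1/2)/(1/4)) = (1/2) × log₂(2) = 0.5000
  i=2: (1/3) × log₂((1/3)/(7/12)) = (1/3) × log₂(4/7) = -0.2691
D(P||Q) = 0.0000 + 0.5000 - 0.2691
  = 0.2309 bits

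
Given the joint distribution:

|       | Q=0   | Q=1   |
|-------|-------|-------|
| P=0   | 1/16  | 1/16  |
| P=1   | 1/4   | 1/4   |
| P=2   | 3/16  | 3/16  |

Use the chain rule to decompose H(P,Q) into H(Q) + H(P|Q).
By the chain rule: H(P,Q) = H(Q) + H(P|Q)

Marginal P(Q) (column sums):
  P(Q=0) = 1/16 + 1/4 + 3/16 = 1/2
  P(Q=1) = 1/16 + 1/4 + 3/16 = 1/2
H(Q) = -[(1/2)·log₂(1/2) + (1/2)·log₂(1/2)]
  = 0.5000 + 0.5000
  = 1.0000 bits
H(P|Q) = -Σ P(P,Q)·log₂ P(P|Q), where P(P|Q) = P(P,Q) / P(Q)
  (P=0,Q=0): P(P|Q) = (1/16)/(1/2) = 1/8;  -(1/16)·log₂(1/8) = 0.1875
  (P=0,Q=1): P(P|Q) = (1/16)/(1/2) = 1/8;  -(1/16)·log₂(1/8) = 0.1875
  (P=1,Q=0): P(P|Q) = (1/4)/(1/2) = 1/2;  -(1/4)·log₂(1/2) = 0.2500
  (P=1,Q=1): P(P|Q) = (1/4)/(1/2) = 1/2;  -(1/4)·log₂(1/2) = 0.2500
  (P=2,Q=0): P(P|Q) = (3/16)/(1/2) = 3/8;  -(3/16)·log₂(3/8) = 0.2653
  (P=2,Q=1): P(P|Q) = (3/16)/(1/2) = 3/8;  -(3/16)·log₂(3/8) = 0.2653
H(P|Q) = 0.1875 + 0.1875 + 0.2500 + 0.2500 + 0.2653 + 0.2653
  = 1.4056 bits

H(P,Q) = H(Q) + H(P|Q) = 1.0000 + 1.4056 = 2.4056 bits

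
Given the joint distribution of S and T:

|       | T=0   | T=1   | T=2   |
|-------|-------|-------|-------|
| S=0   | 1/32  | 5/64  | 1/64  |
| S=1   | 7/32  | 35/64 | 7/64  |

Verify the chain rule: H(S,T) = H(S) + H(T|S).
Left side:
H(S,T) = -[(1/32)·log₂(1/32) + (5/64)·log₂(5/64) + (1/64)·log₂(1/64) + (7/32)·log₂(7/32) + (35/64)·log₂(35/64) + (7/64)·log₂(7/64)]
  = 0.1563 + 0.2873 + 0.0938 + 0.4796 + 0.4762 + 0.3492
  = 1.8424 bits

Right side:
Marginal P(S) (row sums):
  P(S=0) = 1/32 + 5/64 + 1/64 = 1/8
  P(S=1) = 7/32 + 35/64 + 7/64 = 7/8
H(S) = -[(1/8)·log₂(1/8) + (7/8)·log₂(7/8)]
  = 0.3750 + 0.1686
  = 0.5436 bits
H(T|S) = -Σ P(S,T)·log₂ P(T|S), where P(T|S) = P(S,T) / P(S)
  (S=0,T=0): P(T|S) = (1/32)/(1/8) = 1/4;  -(1/32)·log₂(1/4) = 0.0625
  (S=0,T=1): P(T|S) = (5/64)/(1/8) = 5/8;  -(5/64)·log₂(5/8) = 0.0530
  (S=0,T=2): P(T|S) = (1/64)/(1/8) = 1/8;  -(1/64)·log₂(1/8) = 0.0469
  (S=1,T=0): P(T|S) = (7/32)/(7/8) = 1/4;  -(7/32)·log₂(1/4) = 0.4375
  (S=1,T=1): P(T|S) = (35/64)/(7/8) = 5/8;  -(35/64)·log₂(5/8) = 0.3708
  (S=1,T=2): P(T|S) = (7/64)/(7/8) = 1/8;  -(7/64)·log₂(1/8) = 0.3281
H(T|S) = 0.0625 + 0.0530 + 0.0469 + 0.4375 + 0.3708 + 0.3281
  = 1.2988 bits
H(S) + H(T|S) = 0.5436 + 1.2988 = 1.8424 bits

Both sides equal 1.8424 bits, so the chain rule holds ✓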